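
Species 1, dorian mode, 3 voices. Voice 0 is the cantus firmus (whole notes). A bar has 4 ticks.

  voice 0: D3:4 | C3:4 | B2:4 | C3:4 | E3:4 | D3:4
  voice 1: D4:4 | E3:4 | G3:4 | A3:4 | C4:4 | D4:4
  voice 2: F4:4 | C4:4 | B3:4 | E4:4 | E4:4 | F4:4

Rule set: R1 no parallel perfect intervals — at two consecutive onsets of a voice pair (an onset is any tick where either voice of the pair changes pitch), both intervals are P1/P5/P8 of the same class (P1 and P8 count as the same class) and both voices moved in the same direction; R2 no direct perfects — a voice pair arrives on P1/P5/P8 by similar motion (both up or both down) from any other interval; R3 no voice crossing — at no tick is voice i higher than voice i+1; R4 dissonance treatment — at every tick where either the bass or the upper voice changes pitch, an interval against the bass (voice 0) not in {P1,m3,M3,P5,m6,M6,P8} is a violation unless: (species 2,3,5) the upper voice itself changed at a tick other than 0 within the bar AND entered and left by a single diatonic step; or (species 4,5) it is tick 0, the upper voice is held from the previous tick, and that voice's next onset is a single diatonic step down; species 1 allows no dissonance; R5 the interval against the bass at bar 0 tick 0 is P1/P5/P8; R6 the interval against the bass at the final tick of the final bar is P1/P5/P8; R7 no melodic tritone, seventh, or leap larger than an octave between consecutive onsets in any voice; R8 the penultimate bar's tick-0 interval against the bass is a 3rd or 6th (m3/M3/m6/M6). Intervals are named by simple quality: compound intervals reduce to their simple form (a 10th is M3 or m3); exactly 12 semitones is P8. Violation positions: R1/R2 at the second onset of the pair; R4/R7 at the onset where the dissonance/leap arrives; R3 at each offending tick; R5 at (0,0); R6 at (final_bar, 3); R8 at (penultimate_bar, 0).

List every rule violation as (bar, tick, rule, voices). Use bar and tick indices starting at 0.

(0, 0, R5, (0, 2))
(1, 0, R2, (0, 2))
(1, 0, R7, (1,))
(2, 0, R1, (0, 2))
(3, 0, R2, (1, 2))
(4, 0, R8, (0, 2))
(5, 3, R6, (0, 2))

bar 0: v0=D3 v1=D4 v2=F4 downbeat m3
bar 1: v0=C3 v1=E3 v2=C4 downbeat P8
bar 2: v0=B2 v1=G3 v2=B3 downbeat P8
bar 3: v0=C3 v1=A3 v2=E4 downbeat M3
bar 4: v0=E3 v1=C4 v2=E4 downbeat P8
bar 5: v0=D3 v1=D4 v2=F4 downbeat m3
  -> R5 @ bar 0 tick 0 v(0, 2): opens on m3
  -> R2 @ bar 1 tick 0 v(0, 2): D3/F4 m3 -> C3/C4 P8 similar
  -> R7 @ bar 1 tick 0 v(1,): D4->E3 leap 10st
  -> R1 @ bar 2 tick 0 v(0, 2): C3/C4 P8 -> B2/B3 P8 similar
  -> R2 @ bar 3 tick 0 v(1, 2): G3/B3 M3 -> A3/E4 P5 similar
  -> R8 @ bar 4 tick 0 v(0, 2): penult P8 not 3rd/6th
  -> R6 @ bar 5 tick 3 v(0, 2): closes on m3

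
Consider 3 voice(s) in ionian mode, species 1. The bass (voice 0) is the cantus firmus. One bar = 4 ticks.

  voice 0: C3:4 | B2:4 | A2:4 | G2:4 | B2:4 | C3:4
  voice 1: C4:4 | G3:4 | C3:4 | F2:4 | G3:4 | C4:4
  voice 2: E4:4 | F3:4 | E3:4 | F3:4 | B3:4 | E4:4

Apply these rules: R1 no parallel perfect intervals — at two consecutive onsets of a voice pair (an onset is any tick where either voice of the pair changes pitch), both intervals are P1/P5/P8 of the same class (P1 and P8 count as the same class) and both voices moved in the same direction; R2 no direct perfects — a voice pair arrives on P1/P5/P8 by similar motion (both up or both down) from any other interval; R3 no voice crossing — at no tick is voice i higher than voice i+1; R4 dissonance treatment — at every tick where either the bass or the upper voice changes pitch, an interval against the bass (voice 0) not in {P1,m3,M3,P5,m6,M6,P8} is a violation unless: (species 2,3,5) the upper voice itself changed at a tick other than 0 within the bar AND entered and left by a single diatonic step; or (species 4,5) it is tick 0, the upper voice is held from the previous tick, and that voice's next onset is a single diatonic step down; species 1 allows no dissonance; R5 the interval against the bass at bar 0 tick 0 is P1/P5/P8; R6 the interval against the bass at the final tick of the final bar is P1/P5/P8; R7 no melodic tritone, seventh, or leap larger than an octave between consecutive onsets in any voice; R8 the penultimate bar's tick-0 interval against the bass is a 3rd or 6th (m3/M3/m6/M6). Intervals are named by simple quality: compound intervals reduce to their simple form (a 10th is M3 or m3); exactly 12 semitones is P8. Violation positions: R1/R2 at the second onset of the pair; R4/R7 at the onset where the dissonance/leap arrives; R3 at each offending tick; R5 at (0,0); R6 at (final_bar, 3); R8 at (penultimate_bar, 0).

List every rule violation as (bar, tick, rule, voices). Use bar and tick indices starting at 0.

bar 0: v0=C3 v1=C4 v2=E4 downbeat M3
bar 1: v0=B2 v1=G3 v2=F3 downbeat TT
bar 2: v0=A2 v1=C3 v2=E3 downbeat P5
bar 3: v0=G2 v1=F2 v2=F3 downbeat m7
bar 4: v0=B2 v1=G3 v2=B3 downbeat P8
bar 5: v0=C3 v1=C4 v2=E4 downbeat M3
  -> R5 @ bar 0 tick 0 v(0, 2): opens on M3
  -> R3 @ bar 1 tick 0 v(1, 2): G3 above F3
  -> R4 @ bar 1 tick 0 v(0, 2): B2/F3 TT untreated
  -> R7 @ bar 1 tick 0 v(2,): E4->F3 leap 11st
  -> R3 @ bar 1 tick 1 v(1, 2): G3 above F3
  -> R3 @ bar 1 tick 2 v(1, 2): G3 above F3
  -> R3 @ bar 1 tick 3 v(1, 2): G3 above F3
  -> R2 @ bar 2 tick 0 v(0, 2): B2/F3 TT -> A2/E3 P5 similar
  -> R3 @ bar 3 tick 0 v(0, 1): G2 above F2
  -> R4 @ bar 3 tick 0 v(0, 1): G2/F2 M2 untreated
  -> R4 @ bar 3 tick 0 v(0, 2): G2/F3 m7 untreated
  -> R3 @ bar 3 tick 1 v(0, 1): G2 above F2
  -> R3 @ bar 3 tick 2 v(0, 1): G2 above F2
  -> R3 @ bar 3 tick 3 v(0, 1): G2 above F2
  -> R2 @ bar 4 tick 0 v(0, 2): G2/F3 m7 -> B2/B3 P8 similar
  -> R7 @ bar 4 tick 0 v(1,): F2->G3 leap 14st
  -> R7 @ bar 4 tick 0 v(2,): F3->B3 leap 6st
  -> R8 @ bar 4 tick 0 v(0, 2): penult P8 not 3rd/6th
  -> R2 @ bar 5 tick 0 v(0, 1): B2/G3 m6 -> C3/C4 P8 similar
  -> R6 @ bar 5 tick 3 v(0, 2): closes on M3

(0, 0, R5, (0, 2))
(1, 0, R3, (1, 2))
(1, 0, R4, (0, 2))
(1, 0, R7, (2,))
(1, 1, R3, (1, 2))
(1, 2, R3, (1, 2))
(1, 3, R3, (1, 2))
(2, 0, R2, (0, 2))
(3, 0, R3, (0, 1))
(3, 0, R4, (0, 1))
(3, 0, R4, (0, 2))
(3, 1, R3, (0, 1))
(3, 2, R3, (0, 1))
(3, 3, R3, (0, 1))
(4, 0, R2, (0, 2))
(4, 0, R7, (1,))
(4, 0, R7, (2,))
(4, 0, R8, (0, 2))
(5, 0, R2, (0, 1))
(5, 3, R6, (0, 2))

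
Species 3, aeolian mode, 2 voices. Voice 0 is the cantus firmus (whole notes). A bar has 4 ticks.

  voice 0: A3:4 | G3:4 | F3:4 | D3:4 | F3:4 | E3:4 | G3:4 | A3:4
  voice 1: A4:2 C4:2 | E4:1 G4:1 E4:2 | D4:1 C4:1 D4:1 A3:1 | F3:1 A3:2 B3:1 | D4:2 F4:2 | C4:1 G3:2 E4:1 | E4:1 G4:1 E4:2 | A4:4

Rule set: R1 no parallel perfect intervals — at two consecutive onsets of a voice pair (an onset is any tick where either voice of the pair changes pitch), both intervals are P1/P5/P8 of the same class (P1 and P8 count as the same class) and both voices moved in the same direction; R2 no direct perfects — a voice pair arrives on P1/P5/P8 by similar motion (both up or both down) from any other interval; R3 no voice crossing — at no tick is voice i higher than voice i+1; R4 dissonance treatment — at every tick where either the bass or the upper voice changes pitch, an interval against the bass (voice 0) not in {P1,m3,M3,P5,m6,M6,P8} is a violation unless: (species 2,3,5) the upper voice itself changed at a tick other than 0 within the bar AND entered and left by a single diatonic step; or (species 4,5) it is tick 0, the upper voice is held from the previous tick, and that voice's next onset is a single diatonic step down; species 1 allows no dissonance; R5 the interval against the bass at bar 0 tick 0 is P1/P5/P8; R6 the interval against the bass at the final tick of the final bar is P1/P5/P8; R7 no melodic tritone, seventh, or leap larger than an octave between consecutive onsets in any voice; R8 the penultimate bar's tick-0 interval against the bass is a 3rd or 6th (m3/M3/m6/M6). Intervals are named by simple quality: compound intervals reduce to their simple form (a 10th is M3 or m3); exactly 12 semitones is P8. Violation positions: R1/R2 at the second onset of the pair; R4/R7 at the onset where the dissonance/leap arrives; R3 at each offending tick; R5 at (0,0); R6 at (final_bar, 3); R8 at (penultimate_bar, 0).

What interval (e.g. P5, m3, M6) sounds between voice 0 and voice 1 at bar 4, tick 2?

voice 0=F3 voice 1=F4 -> P8

P8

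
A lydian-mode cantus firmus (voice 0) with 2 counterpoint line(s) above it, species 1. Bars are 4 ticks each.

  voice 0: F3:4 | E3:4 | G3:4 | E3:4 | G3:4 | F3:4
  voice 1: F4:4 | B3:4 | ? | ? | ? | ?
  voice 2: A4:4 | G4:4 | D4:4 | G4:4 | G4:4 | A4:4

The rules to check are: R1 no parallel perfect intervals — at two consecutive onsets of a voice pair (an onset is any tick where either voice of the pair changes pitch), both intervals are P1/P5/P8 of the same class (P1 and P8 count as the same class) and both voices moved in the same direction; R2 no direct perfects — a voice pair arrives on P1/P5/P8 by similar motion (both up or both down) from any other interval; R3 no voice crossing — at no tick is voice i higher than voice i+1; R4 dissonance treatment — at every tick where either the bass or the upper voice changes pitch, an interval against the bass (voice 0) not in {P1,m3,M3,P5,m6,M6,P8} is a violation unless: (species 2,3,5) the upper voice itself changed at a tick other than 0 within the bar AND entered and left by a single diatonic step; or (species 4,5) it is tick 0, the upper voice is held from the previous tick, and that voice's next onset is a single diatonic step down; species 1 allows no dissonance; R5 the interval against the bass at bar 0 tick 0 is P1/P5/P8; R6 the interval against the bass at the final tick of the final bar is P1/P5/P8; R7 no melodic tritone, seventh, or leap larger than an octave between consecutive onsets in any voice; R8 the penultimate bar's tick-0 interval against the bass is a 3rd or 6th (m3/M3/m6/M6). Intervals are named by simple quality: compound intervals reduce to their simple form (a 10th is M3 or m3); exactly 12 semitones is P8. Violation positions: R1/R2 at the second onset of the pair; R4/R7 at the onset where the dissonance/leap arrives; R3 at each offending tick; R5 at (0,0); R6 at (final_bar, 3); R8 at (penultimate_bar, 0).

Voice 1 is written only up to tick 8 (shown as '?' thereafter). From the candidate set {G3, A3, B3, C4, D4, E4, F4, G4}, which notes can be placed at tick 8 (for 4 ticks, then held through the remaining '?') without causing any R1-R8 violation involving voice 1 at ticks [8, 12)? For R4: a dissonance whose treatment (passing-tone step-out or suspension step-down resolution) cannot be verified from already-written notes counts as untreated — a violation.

G3: violates R2
A3: violates R4
B3: legal
C4: violates R4
D4: violates R1
E4: violates R3
F4: violates R3,R4,R7
G4: violates R2,R3

{B3}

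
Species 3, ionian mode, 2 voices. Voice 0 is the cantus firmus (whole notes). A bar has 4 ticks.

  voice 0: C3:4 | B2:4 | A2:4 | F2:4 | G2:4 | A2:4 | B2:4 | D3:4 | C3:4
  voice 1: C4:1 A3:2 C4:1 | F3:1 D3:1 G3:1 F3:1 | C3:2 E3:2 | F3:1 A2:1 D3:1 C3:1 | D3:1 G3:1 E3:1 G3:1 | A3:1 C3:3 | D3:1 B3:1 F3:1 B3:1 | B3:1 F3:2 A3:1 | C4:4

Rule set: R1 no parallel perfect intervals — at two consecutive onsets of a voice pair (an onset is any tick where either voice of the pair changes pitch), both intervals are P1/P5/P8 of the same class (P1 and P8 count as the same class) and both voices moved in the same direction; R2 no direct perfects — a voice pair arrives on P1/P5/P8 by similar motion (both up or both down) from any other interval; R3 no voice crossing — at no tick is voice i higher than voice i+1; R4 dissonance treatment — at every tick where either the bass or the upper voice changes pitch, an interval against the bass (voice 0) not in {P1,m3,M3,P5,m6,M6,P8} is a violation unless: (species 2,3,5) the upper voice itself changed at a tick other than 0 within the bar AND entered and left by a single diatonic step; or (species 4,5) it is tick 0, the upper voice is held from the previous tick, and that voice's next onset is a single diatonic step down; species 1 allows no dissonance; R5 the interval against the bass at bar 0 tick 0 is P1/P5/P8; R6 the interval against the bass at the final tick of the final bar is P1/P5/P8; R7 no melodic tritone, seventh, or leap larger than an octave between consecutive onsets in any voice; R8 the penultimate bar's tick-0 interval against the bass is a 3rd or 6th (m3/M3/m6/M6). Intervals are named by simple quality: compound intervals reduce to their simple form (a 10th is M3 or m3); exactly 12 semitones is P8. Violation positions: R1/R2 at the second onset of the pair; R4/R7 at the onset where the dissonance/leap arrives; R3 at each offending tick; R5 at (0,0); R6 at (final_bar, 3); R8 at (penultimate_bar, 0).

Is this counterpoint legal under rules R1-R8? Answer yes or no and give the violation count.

bar 0: v0=C3 v1=C4 (P8)
bar 1: v0=B2 v1=F3 (TT)
bar 2: v0=A2 v1=C3 (m3)
bar 3: v0=F2 v1=F3 (P8)
bar 4: v0=G2 v1=D3 (P5)
bar 5: v0=A2 v1=A3 (P8)
bar 6: v0=B2 v1=D3 (m3)
bar 7: v0=D3 v1=B3 (M6)
bar 8: v0=C3 v1=C4 (P8)
  R4 @ bar1.0: B2/F3 TT untreated
  R4 @ bar1.3: B2/F3 TT untreated
  R1 @ bar4.0: F2/C3 P5 -> G2/D3 P5 similar
  R1 @ bar5.0: G2/G3 P8 -> A2/A3 P8 similar
  R4 @ bar6.2: B2/F3 TT untreated
  R7 @ bar6.2: B3->F3 leap 6st
  R7 @ bar6.3: F3->B3 leap 6st
  R7 @ bar7.1: B3->F3 leap 6st

No (8 violations)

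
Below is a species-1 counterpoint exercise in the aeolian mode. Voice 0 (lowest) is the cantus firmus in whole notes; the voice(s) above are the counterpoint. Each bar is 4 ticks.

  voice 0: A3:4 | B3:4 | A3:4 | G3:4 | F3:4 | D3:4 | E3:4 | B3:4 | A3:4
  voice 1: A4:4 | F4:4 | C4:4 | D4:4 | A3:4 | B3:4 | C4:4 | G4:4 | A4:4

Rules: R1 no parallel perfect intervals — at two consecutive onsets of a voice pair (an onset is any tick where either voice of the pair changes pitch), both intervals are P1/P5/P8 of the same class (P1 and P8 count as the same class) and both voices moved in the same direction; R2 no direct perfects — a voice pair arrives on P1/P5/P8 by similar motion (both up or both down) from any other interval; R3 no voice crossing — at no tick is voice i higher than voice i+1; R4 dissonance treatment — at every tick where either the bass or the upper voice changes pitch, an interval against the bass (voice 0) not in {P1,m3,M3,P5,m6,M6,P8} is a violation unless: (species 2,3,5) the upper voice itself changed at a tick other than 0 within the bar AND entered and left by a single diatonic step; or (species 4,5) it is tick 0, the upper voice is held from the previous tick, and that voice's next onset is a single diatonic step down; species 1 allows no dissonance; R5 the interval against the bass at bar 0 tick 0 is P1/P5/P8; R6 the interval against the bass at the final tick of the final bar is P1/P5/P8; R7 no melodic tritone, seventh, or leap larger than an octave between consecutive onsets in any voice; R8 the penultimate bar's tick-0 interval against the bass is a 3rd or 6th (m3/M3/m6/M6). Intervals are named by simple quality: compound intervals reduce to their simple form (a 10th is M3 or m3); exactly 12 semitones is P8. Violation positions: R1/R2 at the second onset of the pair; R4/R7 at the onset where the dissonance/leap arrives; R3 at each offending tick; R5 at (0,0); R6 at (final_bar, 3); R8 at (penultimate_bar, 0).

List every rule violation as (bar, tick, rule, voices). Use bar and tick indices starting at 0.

bar 0: v0=A3 v1=A4 downbeat P8
bar 1: v0=B3 v1=F4 downbeat TT
bar 2: v0=A3 v1=C4 downbeat m3
bar 3: v0=G3 v1=D4 downbeat P5
bar 4: v0=F3 v1=A3 downbeat M3
bar 5: v0=D3 v1=B3 downbeat M6
bar 6: v0=E3 v1=C4 downbeat m6
bar 7: v0=B3 v1=G4 downbeat m6
bar 8: v0=A3 v1=A4 downbeat P8
  -> R4 @ bar 1 tick 0 v(0, 1): B3/F4 TT untreated

(1, 0, R4, (0, 1))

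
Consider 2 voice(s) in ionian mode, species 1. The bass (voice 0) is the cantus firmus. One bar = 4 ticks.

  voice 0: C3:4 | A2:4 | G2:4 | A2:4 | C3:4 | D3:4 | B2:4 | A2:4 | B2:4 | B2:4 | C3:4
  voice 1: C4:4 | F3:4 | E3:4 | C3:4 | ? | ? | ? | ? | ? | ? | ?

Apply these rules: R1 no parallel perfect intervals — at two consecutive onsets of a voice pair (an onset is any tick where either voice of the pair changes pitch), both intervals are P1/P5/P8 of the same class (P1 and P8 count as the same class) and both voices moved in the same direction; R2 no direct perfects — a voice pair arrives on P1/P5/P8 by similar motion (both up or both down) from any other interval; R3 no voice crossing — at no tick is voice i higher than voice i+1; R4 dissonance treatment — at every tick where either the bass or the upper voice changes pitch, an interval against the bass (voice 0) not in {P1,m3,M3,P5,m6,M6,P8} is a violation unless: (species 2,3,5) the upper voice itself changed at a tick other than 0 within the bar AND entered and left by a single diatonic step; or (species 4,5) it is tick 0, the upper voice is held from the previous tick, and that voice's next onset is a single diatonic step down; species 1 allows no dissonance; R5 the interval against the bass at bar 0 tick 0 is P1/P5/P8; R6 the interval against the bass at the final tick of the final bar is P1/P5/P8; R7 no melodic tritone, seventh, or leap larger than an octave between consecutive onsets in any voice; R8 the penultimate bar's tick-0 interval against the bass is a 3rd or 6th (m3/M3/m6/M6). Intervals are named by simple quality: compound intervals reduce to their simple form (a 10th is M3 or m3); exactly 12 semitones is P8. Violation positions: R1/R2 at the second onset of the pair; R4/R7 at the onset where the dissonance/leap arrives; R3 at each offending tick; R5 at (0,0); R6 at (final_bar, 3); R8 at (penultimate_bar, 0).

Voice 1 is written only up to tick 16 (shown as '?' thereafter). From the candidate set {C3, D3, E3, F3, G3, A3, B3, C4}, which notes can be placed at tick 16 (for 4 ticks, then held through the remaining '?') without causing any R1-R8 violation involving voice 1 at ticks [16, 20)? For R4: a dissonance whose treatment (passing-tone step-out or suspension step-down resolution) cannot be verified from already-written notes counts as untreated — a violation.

{A3, C3, E3}

C3: legal
D3: violates R4
E3: legal
F3: violates R4
G3: violates R2
A3: legal
B3: violates R4,R7
C4: violates R2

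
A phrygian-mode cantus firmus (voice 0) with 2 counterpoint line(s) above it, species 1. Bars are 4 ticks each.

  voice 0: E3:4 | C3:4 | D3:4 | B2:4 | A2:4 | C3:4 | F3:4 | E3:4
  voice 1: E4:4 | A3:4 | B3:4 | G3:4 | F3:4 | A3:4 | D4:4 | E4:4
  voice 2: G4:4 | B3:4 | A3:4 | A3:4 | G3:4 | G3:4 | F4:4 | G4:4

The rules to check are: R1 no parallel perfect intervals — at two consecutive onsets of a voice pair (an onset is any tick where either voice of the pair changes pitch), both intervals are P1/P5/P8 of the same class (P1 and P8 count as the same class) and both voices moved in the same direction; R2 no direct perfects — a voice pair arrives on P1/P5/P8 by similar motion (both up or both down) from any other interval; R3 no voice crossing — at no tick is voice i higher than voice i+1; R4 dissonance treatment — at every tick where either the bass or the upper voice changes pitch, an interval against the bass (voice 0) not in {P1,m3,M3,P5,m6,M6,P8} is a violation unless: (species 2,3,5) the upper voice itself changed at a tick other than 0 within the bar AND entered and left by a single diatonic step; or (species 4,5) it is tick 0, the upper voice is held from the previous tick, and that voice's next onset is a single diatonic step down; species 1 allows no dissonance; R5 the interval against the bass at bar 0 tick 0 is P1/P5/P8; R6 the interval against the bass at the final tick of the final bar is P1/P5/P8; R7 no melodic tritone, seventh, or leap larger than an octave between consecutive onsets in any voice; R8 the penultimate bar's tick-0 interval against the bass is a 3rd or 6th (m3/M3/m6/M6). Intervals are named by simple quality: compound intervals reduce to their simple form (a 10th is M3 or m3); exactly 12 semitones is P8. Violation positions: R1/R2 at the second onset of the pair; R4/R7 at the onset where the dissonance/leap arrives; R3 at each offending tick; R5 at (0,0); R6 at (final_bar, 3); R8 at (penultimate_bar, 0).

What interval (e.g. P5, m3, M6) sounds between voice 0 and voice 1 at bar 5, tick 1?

M6

voice 0=C3 voice 1=A3 -> M6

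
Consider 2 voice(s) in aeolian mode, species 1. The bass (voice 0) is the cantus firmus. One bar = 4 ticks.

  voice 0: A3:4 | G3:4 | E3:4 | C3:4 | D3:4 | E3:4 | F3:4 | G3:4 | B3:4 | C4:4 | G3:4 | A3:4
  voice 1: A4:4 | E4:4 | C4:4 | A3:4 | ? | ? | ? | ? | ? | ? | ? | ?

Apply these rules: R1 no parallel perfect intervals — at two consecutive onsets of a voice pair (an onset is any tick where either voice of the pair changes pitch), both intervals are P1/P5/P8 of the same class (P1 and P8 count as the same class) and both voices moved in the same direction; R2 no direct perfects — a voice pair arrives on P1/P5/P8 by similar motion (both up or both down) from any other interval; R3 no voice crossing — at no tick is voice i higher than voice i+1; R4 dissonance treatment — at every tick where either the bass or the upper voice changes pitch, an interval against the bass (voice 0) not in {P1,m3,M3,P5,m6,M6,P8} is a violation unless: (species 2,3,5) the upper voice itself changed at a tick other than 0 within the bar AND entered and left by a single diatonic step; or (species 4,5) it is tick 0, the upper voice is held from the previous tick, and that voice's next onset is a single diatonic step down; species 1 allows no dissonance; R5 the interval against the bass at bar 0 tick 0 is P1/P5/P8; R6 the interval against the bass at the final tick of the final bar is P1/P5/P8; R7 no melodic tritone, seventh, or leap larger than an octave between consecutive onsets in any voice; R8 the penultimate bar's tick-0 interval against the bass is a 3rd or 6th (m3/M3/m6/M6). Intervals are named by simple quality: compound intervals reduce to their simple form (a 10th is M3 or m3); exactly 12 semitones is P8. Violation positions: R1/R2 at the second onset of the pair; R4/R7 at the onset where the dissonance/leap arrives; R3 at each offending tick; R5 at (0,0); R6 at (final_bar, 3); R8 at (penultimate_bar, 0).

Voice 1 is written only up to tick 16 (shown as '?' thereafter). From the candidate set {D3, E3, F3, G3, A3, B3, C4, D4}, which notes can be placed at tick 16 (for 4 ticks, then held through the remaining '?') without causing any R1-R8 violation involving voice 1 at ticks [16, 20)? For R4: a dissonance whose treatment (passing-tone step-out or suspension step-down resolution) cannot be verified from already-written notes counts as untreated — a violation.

{A3, B3, D3, F3}

D3: legal
E3: violates R4
F3: legal
G3: violates R4
A3: legal
B3: legal
C4: violates R4
D4: violates R2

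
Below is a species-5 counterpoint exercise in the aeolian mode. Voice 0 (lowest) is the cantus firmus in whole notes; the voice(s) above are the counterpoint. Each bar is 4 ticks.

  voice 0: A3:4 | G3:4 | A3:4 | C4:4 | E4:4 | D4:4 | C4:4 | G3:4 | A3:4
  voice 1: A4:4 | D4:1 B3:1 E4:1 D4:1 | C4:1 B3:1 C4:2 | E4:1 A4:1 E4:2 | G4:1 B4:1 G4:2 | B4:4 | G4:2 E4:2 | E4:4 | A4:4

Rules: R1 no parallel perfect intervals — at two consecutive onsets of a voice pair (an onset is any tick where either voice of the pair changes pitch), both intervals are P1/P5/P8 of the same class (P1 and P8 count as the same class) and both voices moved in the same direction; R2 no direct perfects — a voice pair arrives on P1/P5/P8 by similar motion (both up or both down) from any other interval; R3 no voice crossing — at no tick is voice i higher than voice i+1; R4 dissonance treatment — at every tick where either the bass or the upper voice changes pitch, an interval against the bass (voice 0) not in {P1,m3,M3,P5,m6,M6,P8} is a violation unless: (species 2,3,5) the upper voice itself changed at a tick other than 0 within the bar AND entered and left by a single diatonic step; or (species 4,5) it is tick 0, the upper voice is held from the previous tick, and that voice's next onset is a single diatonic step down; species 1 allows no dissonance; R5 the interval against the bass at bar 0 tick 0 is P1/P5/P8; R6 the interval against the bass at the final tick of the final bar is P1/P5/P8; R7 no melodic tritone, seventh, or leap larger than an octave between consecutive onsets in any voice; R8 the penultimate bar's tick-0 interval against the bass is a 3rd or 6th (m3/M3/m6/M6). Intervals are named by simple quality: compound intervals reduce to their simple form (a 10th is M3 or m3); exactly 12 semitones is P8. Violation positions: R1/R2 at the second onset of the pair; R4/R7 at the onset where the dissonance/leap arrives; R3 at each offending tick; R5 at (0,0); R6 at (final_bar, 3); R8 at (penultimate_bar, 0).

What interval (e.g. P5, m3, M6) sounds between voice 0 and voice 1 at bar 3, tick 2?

voice 0=C4 voice 1=E4 -> M3

M3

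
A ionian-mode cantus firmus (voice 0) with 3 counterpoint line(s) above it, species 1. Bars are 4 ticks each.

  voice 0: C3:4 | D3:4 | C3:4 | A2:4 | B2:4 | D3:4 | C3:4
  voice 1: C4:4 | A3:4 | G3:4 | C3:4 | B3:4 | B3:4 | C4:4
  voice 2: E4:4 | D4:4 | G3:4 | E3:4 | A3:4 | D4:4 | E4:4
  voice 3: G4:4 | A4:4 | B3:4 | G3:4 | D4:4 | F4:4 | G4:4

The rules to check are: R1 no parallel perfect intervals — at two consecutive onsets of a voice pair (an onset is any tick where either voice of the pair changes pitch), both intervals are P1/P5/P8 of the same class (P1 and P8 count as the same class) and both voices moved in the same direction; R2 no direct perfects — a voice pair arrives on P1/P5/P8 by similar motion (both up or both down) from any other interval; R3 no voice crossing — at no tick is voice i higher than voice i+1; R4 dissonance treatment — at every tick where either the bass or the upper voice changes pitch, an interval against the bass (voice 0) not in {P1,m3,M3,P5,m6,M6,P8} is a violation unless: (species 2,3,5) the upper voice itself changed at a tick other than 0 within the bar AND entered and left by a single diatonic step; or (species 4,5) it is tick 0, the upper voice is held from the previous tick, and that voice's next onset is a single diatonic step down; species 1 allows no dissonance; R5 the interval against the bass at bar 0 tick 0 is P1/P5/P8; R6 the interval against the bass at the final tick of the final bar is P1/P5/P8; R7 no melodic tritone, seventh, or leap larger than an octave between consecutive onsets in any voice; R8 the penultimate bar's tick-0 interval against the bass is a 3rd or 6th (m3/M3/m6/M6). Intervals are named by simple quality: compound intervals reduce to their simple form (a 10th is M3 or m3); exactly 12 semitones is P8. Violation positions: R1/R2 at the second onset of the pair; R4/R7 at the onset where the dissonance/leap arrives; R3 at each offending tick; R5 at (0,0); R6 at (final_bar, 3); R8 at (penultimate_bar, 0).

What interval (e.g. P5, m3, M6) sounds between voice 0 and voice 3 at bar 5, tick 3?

voice 0=D3 voice 3=F4 -> m3

m3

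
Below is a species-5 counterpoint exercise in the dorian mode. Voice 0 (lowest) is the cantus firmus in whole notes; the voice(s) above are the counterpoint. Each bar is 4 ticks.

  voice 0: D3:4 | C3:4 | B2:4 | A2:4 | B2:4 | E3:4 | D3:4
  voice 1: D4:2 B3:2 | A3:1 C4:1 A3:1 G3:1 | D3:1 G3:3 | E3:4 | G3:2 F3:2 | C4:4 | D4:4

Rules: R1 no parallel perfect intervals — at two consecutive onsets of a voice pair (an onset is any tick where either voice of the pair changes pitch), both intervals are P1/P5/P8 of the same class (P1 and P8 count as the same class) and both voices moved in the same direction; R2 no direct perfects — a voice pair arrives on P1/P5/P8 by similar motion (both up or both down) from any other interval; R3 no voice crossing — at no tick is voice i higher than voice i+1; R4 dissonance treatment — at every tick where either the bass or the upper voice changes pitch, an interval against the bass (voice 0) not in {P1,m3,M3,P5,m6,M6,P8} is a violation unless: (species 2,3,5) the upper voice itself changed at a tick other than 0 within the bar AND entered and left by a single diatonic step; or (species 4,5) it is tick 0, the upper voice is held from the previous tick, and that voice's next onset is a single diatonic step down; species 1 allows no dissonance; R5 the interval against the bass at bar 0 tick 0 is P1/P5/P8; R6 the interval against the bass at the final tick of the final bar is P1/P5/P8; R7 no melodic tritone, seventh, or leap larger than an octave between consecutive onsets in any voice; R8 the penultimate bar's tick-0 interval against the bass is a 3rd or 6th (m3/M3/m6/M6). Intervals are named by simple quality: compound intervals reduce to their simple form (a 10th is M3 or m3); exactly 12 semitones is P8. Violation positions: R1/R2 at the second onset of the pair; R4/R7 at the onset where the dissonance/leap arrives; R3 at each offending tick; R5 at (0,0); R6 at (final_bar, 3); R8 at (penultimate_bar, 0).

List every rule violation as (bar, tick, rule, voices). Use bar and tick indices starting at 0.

bar 0: v0=D3 v1=D4 downbeat P8
bar 1: v0=C3 v1=A3 downbeat M6
bar 2: v0=B2 v1=D3 downbeat m3
bar 3: v0=A2 v1=E3 downbeat P5
bar 4: v0=B2 v1=G3 downbeat m6
bar 5: v0=E3 v1=C4 downbeat m6
bar 6: v0=D3 v1=D4 downbeat P8
  -> R2 @ bar 3 tick 0 v(0, 1): B2/G3 m6 -> A2/E3 P5 similar
  -> R4 @ bar 4 tick 2 v(0, 1): B2/F3 TT untreated

(3, 0, R2, (0, 1))
(4, 2, R4, (0, 1))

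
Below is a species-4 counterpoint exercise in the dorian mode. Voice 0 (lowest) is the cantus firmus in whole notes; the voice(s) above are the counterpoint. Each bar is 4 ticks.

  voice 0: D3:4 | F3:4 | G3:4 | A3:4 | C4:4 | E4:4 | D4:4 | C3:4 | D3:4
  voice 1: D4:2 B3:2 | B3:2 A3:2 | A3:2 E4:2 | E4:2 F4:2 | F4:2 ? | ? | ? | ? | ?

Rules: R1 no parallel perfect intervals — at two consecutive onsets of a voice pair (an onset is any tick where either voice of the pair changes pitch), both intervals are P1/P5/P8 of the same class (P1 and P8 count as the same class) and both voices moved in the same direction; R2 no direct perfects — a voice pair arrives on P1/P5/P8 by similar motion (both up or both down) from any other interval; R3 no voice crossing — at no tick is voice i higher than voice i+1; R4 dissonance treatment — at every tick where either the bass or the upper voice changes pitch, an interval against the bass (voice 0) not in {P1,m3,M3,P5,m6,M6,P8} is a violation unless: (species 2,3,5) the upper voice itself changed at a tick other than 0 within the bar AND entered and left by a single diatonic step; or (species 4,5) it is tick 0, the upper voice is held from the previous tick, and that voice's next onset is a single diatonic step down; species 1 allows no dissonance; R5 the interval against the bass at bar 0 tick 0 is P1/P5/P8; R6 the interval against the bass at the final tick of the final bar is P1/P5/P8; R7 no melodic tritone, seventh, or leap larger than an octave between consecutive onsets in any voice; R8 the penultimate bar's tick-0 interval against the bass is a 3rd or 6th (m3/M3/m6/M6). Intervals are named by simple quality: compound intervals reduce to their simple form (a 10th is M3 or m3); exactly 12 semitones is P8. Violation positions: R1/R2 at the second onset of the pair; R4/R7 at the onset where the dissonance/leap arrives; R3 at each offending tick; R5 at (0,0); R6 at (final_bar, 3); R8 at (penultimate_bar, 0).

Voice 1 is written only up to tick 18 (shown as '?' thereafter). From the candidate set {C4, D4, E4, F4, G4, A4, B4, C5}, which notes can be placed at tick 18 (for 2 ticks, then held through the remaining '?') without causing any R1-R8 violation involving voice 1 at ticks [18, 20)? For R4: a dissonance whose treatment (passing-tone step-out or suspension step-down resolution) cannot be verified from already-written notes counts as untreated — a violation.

C4: legal
D4: violates R4
E4: legal
F4: legal
G4: legal
A4: legal
B4: violates R4,R7
C5: legal

{A4, C4, C5, E4, F4, G4}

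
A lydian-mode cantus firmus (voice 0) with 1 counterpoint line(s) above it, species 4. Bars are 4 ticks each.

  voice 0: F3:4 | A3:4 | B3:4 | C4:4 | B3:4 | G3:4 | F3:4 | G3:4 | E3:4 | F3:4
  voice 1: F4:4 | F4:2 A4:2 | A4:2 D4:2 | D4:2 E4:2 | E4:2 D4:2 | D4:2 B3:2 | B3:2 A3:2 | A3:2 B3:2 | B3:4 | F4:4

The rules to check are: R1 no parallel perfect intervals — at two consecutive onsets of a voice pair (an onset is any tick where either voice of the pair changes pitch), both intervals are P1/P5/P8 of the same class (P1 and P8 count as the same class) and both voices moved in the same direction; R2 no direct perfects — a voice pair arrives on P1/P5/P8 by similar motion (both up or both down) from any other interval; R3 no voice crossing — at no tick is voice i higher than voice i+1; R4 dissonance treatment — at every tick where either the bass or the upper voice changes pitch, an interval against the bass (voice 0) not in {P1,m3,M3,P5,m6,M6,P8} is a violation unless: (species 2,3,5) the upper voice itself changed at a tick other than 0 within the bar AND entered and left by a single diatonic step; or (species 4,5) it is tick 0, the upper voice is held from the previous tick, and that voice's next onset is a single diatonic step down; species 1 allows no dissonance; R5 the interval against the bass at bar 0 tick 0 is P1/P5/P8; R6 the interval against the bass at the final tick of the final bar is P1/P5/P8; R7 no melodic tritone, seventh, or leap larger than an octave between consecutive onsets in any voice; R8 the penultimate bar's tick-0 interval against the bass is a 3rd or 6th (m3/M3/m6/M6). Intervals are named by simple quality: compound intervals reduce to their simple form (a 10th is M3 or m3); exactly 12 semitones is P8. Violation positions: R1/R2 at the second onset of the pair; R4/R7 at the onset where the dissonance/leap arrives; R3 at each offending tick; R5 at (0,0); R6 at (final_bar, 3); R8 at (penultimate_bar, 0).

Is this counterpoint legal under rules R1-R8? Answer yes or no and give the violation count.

bar 0: v0=F3 v1=F4 (P8)
bar 1: v0=A3 v1=F4 (m6)
bar 2: v0=B3 v1=A4 (m7)
bar 3: v0=C4 v1=D4 (M2)
bar 4: v0=B3 v1=E4 (P4)
bar 5: v0=G3 v1=D4 (P5)
bar 6: v0=F3 v1=B3 (TT)
bar 7: v0=G3 v1=A3 (M2)
bar 8: v0=E3 v1=B3 (P5)
bar 9: v0=F3 v1=F4 (P8)
  R4 @ bar2.0: B3/A4 m7 untreated
  R4 @ bar3.0: C4/D4 M2 untreated
  R4 @ bar7.0: G3/A3 M2 untreated
  R8 @ bar8.0: penult P5 not 3rd/6th
  R2 @ bar9.0: E3/B3 P5 -> F3/F4 P8 similar
  R7 @ bar9.0: B3->F4 leap 6st

No (6 violations)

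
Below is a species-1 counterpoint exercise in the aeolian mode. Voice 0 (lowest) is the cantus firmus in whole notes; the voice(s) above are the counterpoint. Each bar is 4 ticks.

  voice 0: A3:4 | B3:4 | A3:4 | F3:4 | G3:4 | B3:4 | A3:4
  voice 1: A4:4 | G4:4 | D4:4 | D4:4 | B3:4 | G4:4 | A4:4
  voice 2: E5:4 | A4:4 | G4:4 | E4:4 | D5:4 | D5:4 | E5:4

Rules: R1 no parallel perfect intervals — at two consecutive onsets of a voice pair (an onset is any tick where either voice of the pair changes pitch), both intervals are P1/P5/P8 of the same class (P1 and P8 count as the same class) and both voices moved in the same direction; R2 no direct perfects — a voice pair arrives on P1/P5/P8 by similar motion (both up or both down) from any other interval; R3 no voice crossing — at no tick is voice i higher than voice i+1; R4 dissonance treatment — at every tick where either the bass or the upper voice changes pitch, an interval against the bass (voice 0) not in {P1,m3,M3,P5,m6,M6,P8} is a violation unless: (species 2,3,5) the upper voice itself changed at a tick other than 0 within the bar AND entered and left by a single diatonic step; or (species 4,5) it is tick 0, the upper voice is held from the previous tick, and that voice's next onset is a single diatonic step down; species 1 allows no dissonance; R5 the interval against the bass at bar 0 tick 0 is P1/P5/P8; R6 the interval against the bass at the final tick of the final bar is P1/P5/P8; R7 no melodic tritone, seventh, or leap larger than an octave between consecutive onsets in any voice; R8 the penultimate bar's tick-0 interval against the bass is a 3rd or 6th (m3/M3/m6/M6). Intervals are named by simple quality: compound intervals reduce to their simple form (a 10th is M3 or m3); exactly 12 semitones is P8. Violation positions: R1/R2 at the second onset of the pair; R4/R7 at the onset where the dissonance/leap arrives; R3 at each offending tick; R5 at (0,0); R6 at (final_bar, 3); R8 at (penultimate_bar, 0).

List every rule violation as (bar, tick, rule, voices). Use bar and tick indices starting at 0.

(1, 0, R4, (0, 2))
(2, 0, R4, (0, 1))
(2, 0, R4, (0, 2))
(3, 0, R4, (0, 2))
(4, 0, R2, (0, 2))
(4, 0, R7, (2,))
(6, 0, R1, (1, 2))

bar 0: v0=A3 v1=A4 v2=E5 downbeat P5
bar 1: v0=B3 v1=G4 v2=A4 downbeat m7
bar 2: v0=A3 v1=D4 v2=G4 downbeat m7
bar 3: v0=F3 v1=D4 v2=E4 downbeat M7
bar 4: v0=G3 v1=B3 v2=D5 downbeat P5
bar 5: v0=B3 v1=G4 v2=D5 downbeat m3
bar 6: v0=A3 v1=A4 v2=E5 downbeat P5
  -> R4 @ bar 1 tick 0 v(0, 2): B3/A4 m7 untreated
  -> R4 @ bar 2 tick 0 v(0, 1): A3/D4 P4 untreated
  -> R4 @ bar 2 tick 0 v(0, 2): A3/G4 m7 untreated
  -> R4 @ bar 3 tick 0 v(0, 2): F3/E4 M7 untreated
  -> R2 @ bar 4 tick 0 v(0, 2): F3/E4 M7 -> G3/D5 P5 similar
  -> R7 @ bar 4 tick 0 v(2,): E4->D5 leap 10st
  -> R1 @ bar 6 tick 0 v(1, 2): G4/D5 P5 -> A4/E5 P5 similar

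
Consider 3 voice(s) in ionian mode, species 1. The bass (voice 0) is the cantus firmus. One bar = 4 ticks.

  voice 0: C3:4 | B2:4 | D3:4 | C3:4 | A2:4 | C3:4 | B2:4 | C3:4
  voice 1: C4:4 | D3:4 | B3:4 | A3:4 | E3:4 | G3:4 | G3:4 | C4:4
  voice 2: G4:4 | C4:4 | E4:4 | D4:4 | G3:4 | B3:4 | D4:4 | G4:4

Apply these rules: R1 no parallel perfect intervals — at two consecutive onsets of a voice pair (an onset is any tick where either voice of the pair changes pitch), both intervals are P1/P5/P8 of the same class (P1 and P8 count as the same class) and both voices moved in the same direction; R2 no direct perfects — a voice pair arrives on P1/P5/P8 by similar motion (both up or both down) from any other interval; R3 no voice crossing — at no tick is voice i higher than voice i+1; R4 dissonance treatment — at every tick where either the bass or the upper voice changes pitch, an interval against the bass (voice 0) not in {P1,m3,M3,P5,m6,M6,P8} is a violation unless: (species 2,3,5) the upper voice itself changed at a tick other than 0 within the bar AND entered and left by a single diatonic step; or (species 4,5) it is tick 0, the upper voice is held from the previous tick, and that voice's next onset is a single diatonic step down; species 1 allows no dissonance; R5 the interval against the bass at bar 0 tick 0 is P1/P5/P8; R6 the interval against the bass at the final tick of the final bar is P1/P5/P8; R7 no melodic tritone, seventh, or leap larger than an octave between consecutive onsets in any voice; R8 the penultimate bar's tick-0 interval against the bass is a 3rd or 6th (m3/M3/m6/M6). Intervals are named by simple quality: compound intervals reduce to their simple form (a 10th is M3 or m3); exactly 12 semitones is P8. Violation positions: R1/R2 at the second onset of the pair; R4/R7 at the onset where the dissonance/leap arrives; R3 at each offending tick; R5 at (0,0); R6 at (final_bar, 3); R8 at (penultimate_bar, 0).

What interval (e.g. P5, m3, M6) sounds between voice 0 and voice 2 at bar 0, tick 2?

P5

voice 0=C3 voice 2=G4 -> P5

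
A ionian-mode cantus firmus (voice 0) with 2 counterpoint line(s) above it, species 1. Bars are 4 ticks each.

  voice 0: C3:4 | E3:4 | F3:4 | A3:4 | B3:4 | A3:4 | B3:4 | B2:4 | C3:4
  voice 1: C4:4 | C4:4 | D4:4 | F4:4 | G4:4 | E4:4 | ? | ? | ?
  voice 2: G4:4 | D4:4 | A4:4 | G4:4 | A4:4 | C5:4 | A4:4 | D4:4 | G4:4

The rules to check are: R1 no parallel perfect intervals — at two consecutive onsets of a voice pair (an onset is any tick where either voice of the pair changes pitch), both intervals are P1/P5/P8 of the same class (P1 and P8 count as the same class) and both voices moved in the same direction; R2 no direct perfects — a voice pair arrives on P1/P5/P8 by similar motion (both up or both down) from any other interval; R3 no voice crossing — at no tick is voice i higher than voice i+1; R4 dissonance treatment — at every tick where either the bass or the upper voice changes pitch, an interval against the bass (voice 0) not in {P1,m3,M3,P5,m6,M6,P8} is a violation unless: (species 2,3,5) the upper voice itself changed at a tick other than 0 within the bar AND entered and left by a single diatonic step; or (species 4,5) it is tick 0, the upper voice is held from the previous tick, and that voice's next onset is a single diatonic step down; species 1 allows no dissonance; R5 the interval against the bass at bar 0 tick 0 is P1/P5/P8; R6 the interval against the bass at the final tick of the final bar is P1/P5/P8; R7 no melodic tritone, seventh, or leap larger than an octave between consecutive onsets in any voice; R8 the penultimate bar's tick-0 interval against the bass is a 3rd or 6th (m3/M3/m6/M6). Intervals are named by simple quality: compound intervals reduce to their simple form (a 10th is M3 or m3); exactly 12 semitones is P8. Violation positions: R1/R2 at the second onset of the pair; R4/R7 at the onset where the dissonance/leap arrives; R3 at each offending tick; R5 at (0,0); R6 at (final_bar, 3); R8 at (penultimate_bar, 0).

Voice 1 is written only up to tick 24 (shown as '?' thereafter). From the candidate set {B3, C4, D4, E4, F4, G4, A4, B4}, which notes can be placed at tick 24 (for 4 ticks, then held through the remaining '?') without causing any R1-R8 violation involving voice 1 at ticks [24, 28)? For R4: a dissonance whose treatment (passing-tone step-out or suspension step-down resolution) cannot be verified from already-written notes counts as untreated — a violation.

B3: legal
C4: violates R4
D4: violates R2
E4: violates R4
F4: violates R4
G4: legal
A4: violates R4
B4: violates R2,R3

{B3, G4}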